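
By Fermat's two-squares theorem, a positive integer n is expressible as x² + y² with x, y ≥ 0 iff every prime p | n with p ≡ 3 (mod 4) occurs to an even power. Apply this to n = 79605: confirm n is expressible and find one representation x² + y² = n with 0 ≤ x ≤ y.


Step 1: Factor n = 79605 = 3^2 · 5 · 29 · 61.
Step 2: Check the mod-4 condition on each prime factor: 3 ≡ 3 (mod 4), exponent 2 (must be even); 5 ≡ 1 (mod 4), exponent 1; 29 ≡ 1 (mod 4), exponent 1; 61 ≡ 1 (mod 4), exponent 1.
All primes ≡ 3 (mod 4) appear to even exponent (or don't appear), so by the two-squares theorem n IS expressible as a sum of two squares.
Step 3: Build a representation. Group n = k² · m with k = 3 and m = 5 · 29 · 61 = 8845 (a product of primes ≡ 1 (mod 4)); a representation of m scales to one of n via (k·x)² + (k·y)² = k²(x² + y²). Each prime p ≡ 1 (mod 4) is itself a sum of two squares; find a² by testing p − a² for a perfect square:
  5: 5 − 1² = 4 = 2² ⇒ 5 = 1² + 2².
  29: 29 − 1² = 28, 29 − 2² = 25 = 5² ⇒ 29 = 2² + 5².
  61: 61 − 1² = 60, 61 − 2² = 57, 61 − 3² = 52, 61 − 4² = 45, 61 − 5² = 36 = 6² ⇒ 61 = 5² + 6².
  Combine using the Brahmagupta–Fibonacci identity (a² + b²)(c² + d²) = (ac − bd)² + (ad + bc)² = (ac + bd)² + (ad − bc)²:
  5 · 29 = 145: from (1² + 2²)(2² + 5²), take (1·2 − 2·5, 1·5 + 2·2) = (2 − 10, 5 + 4) = (-8, 9); dropping signs (only squares matter) gives (8, 9); check 8² + 9² = 64 + 81 = 145 ✓.
  145 · 61 = 8845: from (8² + 9²)(5² + 6²), take (8·5 − 9·6, 8·6 + 9·5) = (40 − 54, 48 + 45) = (-14, 93); dropping signs (only squares matter) gives (14, 93); check 14² + 93² = 196 + 8649 = 8845 ✓.
  Scale by k = 3: (3·14, 3·93) = (42, 279).
Step 4: Order so x ≤ y and verify: 42² + 279² = 1764 + 77841 = 79605 = n. ✓

n = 79605 = 42² + 279² (one valid representation with x ≤ y).


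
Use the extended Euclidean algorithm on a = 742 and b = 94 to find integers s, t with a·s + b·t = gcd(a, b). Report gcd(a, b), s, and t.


Euclidean algorithm on (742, 94) — divide until remainder is 0:
  742 = 7 · 94 + 84
  94 = 1 · 84 + 10
  84 = 8 · 10 + 4
  10 = 2 · 4 + 2
  4 = 2 · 2 + 0
gcd(742, 94) = 2.
Track Bezout coefficients alongside the remainders: start with r₀ = 742 = a·1 + b·0 (s = 1, t = 0) and r₁ = 94 = a·0 + b·1 (s = 0, t = 1); each new remainder r_{k+1} = r_{k-1} − q_k·r_k inherits s_{k+1} = s_{k-1} − q_k·s_k, t_{k+1} = t_{k-1} − q_k·t_k, so r_k = a·s_k + b·t_k at every step:
  q = 7: r = 84, s = 1 − 7·0 = 1, t = 0 − 7·1 = -7  (check: 742·1 + 94·(-7) = 84)
  q = 1: r = 10, s = 0 − 1·1 = -1, t = 1 − 1·(-7) = 8  (check: 742·(-1) + 94·8 = 10)
  q = 8: r = 4, s = 1 − 8·(-1) = 9, t = -7 − 8·8 = -71  (check: 742·9 + 94·(-71) = 4)
  q = 2: r = 2, s = -1 − 2·9 = -19, t = 8 − 2·(-71) = 150  (check: 742·(-19) + 94·150 = 2)
The row with r = 2 (the gcd) gives the Bezout coefficients s = -19, t = 150.
Result: 742 · (-19) + 94 · (150) = 2.

gcd(742, 94) = 2; s = -19, t = 150 (check: 742·(-19) + 94·150 = 2).


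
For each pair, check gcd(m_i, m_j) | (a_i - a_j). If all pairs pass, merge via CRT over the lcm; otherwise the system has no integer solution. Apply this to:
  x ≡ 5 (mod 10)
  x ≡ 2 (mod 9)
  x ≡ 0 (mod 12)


Moduli 10, 9, 12 are not pairwise coprime, so CRT works modulo lcm(m_i) when all pairwise compatibility conditions hold.
Pairwise compatibility: gcd(m_i, m_j) must divide a_i - a_j for every pair.
Merge one congruence at a time:
  Start: x ≡ 5 (mod 10).
  Combine with x ≡ 2 (mod 9): gcd(10, 9) = 1; 2 - 5 = -3, which IS divisible by 1, so compatible.
    Write x = 5 + 10·t and substitute into x ≡ 2 (mod 9): 10·t ≡ 2 − 5 = -3 (mod 9).
    Reduce coefficients mod 9: 1·t ≡ 6 (mod 9).
    So t ≡ 6 (mod 9).
    Then x = 5 + 10·6 = 65, valid modulo lcm(10, 9) = 90: x ≡ 65 (mod 90).
  Combine with x ≡ 0 (mod 12): gcd(90, 12) = 6, and 0 - 65 = -65 is NOT divisible by 6.
    ⇒ system is inconsistent (no integer solution).

No solution (the system is inconsistent).


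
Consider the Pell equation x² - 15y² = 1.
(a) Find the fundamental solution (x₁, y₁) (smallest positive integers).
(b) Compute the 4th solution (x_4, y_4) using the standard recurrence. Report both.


Step 1: Find the fundamental solution (x₁, y₁) of x² - 15y² = 1.
  Expand √15 as a continued fraction. a₀ = ⌊√15⌋ = 3; iterate m_{k+1} = d_k·a_k − m_k, d_{k+1} = (15 − m_{k+1}²)/d_k, a_{k+1} = ⌊(a₀ + m_{k+1})/d_{k+1}⌋ (starting m₀ = 0, d₀ = 1), with convergents p_k = a_k·p_{k-1} + p_{k-2}, q_k = a_k·q_{k-1} + q_{k-2} (p₋₁ = 1, q₋₁ = 0):
  k = 0: a₀ = 3; p₀/q₀ = 3/1; p₀² − 15·q₀² = 9 − 15 = -6.
  k = 1: m = 3, d = 6, a = ⌊(3 + 3)/6⌋ = 1; p/q = (1·3 + 1)/(1·1 + 0) = 4/1; p² − 15·q² = 16 − 15 = 1.
  The first convergent with p² − 15·q² = 1 gives the fundamental solution (x₁, y₁) = (4, 1).
Step 2: Apply the recurrence (x_{n+1}, y_{n+1}) = (x₁x_n + 15y₁y_n, x₁y_n + y₁x_n) repeatedly.
  From (x_1, y_1) = (4, 1): x_2 = 4·4 + 15·1·1 = 31; y_2 = 4·1 + 1·4 = 8.
  From (x_2, y_2) = (31, 8): x_3 = 4·31 + 15·1·8 = 244; y_3 = 4·8 + 1·31 = 63.
  From (x_3, y_3) = (244, 63): x_4 = 4·244 + 15·1·63 = 1921; y_4 = 4·63 + 1·244 = 496.
Step 3: Verify x_4² - 15·y_4² = 3690241 - 3690240 = 1 (should be 1). ✓

(x_1, y_1) = (4, 1); (x_4, y_4) = (1921, 496).


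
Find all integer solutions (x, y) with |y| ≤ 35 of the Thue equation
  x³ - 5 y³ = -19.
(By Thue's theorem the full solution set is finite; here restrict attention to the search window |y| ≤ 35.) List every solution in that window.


The equation is x³ - 5y³ = -19. For fixed y, x³ = 5·y³ − 19, so a solution requires the RHS to be a perfect cube.
Strategy: iterate y from -35 to 35, compute RHS = 5·y³ − 19, and check whether it is a (positive or negative) perfect cube.
Check small values of y:
  y = 0: RHS = -19 is not a perfect cube.
  y = 1: RHS = -14 is not a perfect cube.
  y = -1: RHS = -24 is not a perfect cube.
  y = 2: RHS = 21 is not a perfect cube.
  y = -2: RHS = -59 is not a perfect cube.
  y = 3: RHS = 116 is not a perfect cube.
  y = -3: RHS = -154 is not a perfect cube.
Continuing the search up to |y| = 35 finds no solutions either.
No (x, y) in the scanned range satisfies the equation.

No integer solutions with |y| ≤ 35.


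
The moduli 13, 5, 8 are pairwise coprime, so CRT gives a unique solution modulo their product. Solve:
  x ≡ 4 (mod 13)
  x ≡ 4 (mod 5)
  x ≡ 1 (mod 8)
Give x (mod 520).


Moduli 13, 5, 8 are pairwise coprime; by CRT there is a unique solution modulo M = 13 · 5 · 8 = 520.
Solve pairwise, accumulating the modulus:
  Start with x ≡ 4 (mod 13).
  Combine with x ≡ 4 (mod 5): since gcd(13, 5) = 1, we get a unique residue mod 65.
    Write x = 4 + 13·t and substitute into x ≡ 4 (mod 5): 13·t ≡ 4 − 4 = 0 (mod 5).
    Reduce coefficients mod 5: 3·t ≡ 0 (mod 5).
    The inverse of 3 mod 5 is 2 (since 3·2 = 6 = 1·5 + 1), so t ≡ 2·0 = 0 ≡ 0 (mod 5).
    Then x = 4 + 13·0 = 4, valid modulo lcm(13, 5) = 65: x ≡ 4 (mod 65).
  Combine with x ≡ 1 (mod 8): since gcd(65, 8) = 1, we get a unique residue mod 520.
    Write x = 4 + 65·t and substitute into x ≡ 1 (mod 8): 65·t ≡ 1 − 4 = -3 (mod 8).
    Reduce coefficients mod 8: 1·t ≡ 5 (mod 8).
    So t ≡ 5 (mod 8).
    Then x = 4 + 65·5 = 329, valid modulo lcm(65, 8) = 520: x ≡ 329 (mod 520).
Verify: 329 mod 13 = 4 ✓, 329 mod 5 = 4 ✓, 329 mod 8 = 1 ✓.

x ≡ 329 (mod 520).


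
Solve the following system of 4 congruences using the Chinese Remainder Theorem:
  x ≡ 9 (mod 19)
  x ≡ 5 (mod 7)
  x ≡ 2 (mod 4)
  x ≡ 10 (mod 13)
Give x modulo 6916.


Product of moduli M = 19 · 7 · 4 · 13 = 6916.
Merge one congruence at a time:
  Start: x ≡ 9 (mod 19).
  Combine with x ≡ 5 (mod 7); new modulus lcm = 133.
    Write x = 9 + 19·t and substitute into x ≡ 5 (mod 7): 19·t ≡ 5 − 9 = -4 (mod 7).
    Reduce coefficients mod 7: 5·t ≡ 3 (mod 7).
    The inverse of 5 mod 7 is 3 (since 5·3 = 15 = 2·7 + 1), so t ≡ 3·3 = 9 ≡ 2 (mod 7).
    Then x = 9 + 19·2 = 47, valid modulo lcm(19, 7) = 133: x ≡ 47 (mod 133).
  Combine with x ≡ 2 (mod 4); new modulus lcm = 532.
    Write x = 47 + 133·t and substitute into x ≡ 2 (mod 4): 133·t ≡ 2 − 47 = -45 (mod 4).
    Reduce coefficients mod 4: 1·t ≡ 3 (mod 4).
    So t ≡ 3 (mod 4).
    Then x = 47 + 133·3 = 446, valid modulo lcm(133, 4) = 532: x ≡ 446 (mod 532).
  Combine with x ≡ 10 (mod 13); new modulus lcm = 6916.
    Write x = 446 + 532·t and substitute into x ≡ 10 (mod 13): 532·t ≡ 10 − 446 = -436 (mod 13).
    Reduce coefficients mod 13: 12·t ≡ 6 (mod 13).
    The inverse of 12 mod 13 is 12 (since 12·12 = 144 = 11·13 + 1), so t ≡ 12·6 = 72 ≡ 7 (mod 13).
    Then x = 446 + 532·7 = 4170, valid modulo lcm(532, 13) = 6916: x ≡ 4170 (mod 6916).
Verify against each original: 4170 mod 19 = 9, 4170 mod 7 = 5, 4170 mod 4 = 2, 4170 mod 13 = 10.

x ≡ 4170 (mod 6916).


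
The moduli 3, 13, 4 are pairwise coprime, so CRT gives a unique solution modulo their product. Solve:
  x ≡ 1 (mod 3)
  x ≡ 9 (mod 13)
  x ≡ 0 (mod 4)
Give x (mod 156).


Moduli 3, 13, 4 are pairwise coprime; by CRT there is a unique solution modulo M = 3 · 13 · 4 = 156.
Solve pairwise, accumulating the modulus:
  Start with x ≡ 1 (mod 3).
  Combine with x ≡ 9 (mod 13): since gcd(3, 13) = 1, we get a unique residue mod 39.
    Write x = 1 + 3·t and substitute into x ≡ 9 (mod 13): 3·t ≡ 9 − 1 = 8 (mod 13).
    The inverse of 3 mod 13 is 9 (since 3·9 = 27 = 2·13 + 1), so t ≡ 9·8 = 72 ≡ 7 (mod 13).
    Then x = 1 + 3·7 = 22, valid modulo lcm(3, 13) = 39: x ≡ 22 (mod 39).
  Combine with x ≡ 0 (mod 4): since gcd(39, 4) = 1, we get a unique residue mod 156.
    Write x = 22 + 39·t and substitute into x ≡ 0 (mod 4): 39·t ≡ 0 − 22 = -22 (mod 4).
    Reduce coefficients mod 4: 3·t ≡ 2 (mod 4).
    The inverse of 3 mod 4 is 3 (since 3·3 = 9 = 2·4 + 1), so t ≡ 3·2 = 6 ≡ 2 (mod 4).
    Then x = 22 + 39·2 = 100, valid modulo lcm(39, 4) = 156: x ≡ 100 (mod 156).
Verify: 100 mod 3 = 1 ✓, 100 mod 13 = 9 ✓, 100 mod 4 = 0 ✓.

x ≡ 100 (mod 156).


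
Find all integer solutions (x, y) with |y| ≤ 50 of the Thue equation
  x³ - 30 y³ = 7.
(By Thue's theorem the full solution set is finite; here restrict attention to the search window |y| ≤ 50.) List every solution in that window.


The equation is x³ - 30y³ = 7. For fixed y, x³ = 30·y³ + 7, so a solution requires the RHS to be a perfect cube.
Strategy: iterate y from -50 to 50, compute RHS = 30·y³ + 7, and check whether it is a (positive or negative) perfect cube.
Check small values of y:
  y = 0: RHS = 7 is not a perfect cube.
  y = 1: RHS = 37 is not a perfect cube.
  y = -1: RHS = -23 is not a perfect cube.
  y = 2: RHS = 247 is not a perfect cube.
  y = -2: RHS = -233 is not a perfect cube.
  y = 3: RHS = 817 is not a perfect cube.
  y = -3: RHS = -803 is not a perfect cube.
Continuing the search up to |y| = 50 finds no solutions either.
No (x, y) in the scanned range satisfies the equation.

No integer solutions with |y| ≤ 50.


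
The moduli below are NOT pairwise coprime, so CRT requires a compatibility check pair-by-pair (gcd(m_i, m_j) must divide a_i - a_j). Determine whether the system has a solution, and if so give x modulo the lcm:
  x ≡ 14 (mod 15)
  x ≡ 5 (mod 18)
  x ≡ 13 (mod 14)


Moduli 15, 18, 14 are not pairwise coprime, so CRT works modulo lcm(m_i) when all pairwise compatibility conditions hold.
Pairwise compatibility: gcd(m_i, m_j) must divide a_i - a_j for every pair.
Merge one congruence at a time:
  Start: x ≡ 14 (mod 15).
  Combine with x ≡ 5 (mod 18): gcd(15, 18) = 3; 5 - 14 = -9, which IS divisible by 3, so compatible.
    Write x = 14 + 15·t and substitute into x ≡ 5 (mod 18): 15·t ≡ 5 − 14 = -9 (mod 18).
    Divide the congruence (and modulus) by g = 3: 5·t ≡ -3 (mod 6).
    Reduce coefficients mod 6: 5·t ≡ 3 (mod 6).
    The inverse of 5 mod 6 is 5 (since 5·5 = 25 = 4·6 + 1), so t ≡ 5·3 = 15 ≡ 3 (mod 6).
    Then x = 14 + 15·3 = 59, valid modulo lcm(15, 18) = 90: x ≡ 59 (mod 90).
  Combine with x ≡ 13 (mod 14): gcd(90, 14) = 2; 13 - 59 = -46, which IS divisible by 2, so compatible.
    Write x = 59 + 90·t and substitute into x ≡ 13 (mod 14): 90·t ≡ 13 − 59 = -46 (mod 14).
    Divide the congruence (and modulus) by g = 2: 45·t ≡ -23 (mod 7).
    Reduce coefficients mod 7: 3·t ≡ 5 (mod 7).
    The inverse of 3 mod 7 is 5 (since 3·5 = 15 = 2·7 + 1), so t ≡ 5·5 = 25 ≡ 4 (mod 7).
    Then x = 59 + 90·4 = 419, valid modulo lcm(90, 14) = 630: x ≡ 419 (mod 630).
Verify: 419 mod 15 = 14, 419 mod 18 = 5, 419 mod 14 = 13.

x ≡ 419 (mod 630).


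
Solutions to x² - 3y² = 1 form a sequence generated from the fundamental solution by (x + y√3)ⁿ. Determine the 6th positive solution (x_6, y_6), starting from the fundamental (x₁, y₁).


Step 1: Find the fundamental solution (x₁, y₁) of x² - 3y² = 1.
  Expand √3 as a continued fraction. a₀ = ⌊√3⌋ = 1; iterate m_{k+1} = d_k·a_k − m_k, d_{k+1} = (3 − m_{k+1}²)/d_k, a_{k+1} = ⌊(a₀ + m_{k+1})/d_{k+1}⌋ (starting m₀ = 0, d₀ = 1), with convergents p_k = a_k·p_{k-1} + p_{k-2}, q_k = a_k·q_{k-1} + q_{k-2} (p₋₁ = 1, q₋₁ = 0):
  k = 0: a₀ = 1; p₀/q₀ = 1/1; p₀² − 3·q₀² = 1 − 3 = -2.
  k = 1: m = 1, d = 2, a = ⌊(1 + 1)/2⌋ = 1; p/q = (1·1 + 1)/(1·1 + 0) = 2/1; p² − 3·q² = 4 − 3 = 1.
  The first convergent with p² − 3·q² = 1 gives the fundamental solution (x₁, y₁) = (2, 1).
Step 2: Apply the recurrence (x_{n+1}, y_{n+1}) = (x₁x_n + 3y₁y_n, x₁y_n + y₁x_n) repeatedly.
  From (x_1, y_1) = (2, 1): x_2 = 2·2 + 3·1·1 = 7; y_2 = 2·1 + 1·2 = 4.
  From (x_2, y_2) = (7, 4): x_3 = 2·7 + 3·1·4 = 26; y_3 = 2·4 + 1·7 = 15.
  From (x_3, y_3) = (26, 15): x_4 = 2·26 + 3·1·15 = 97; y_4 = 2·15 + 1·26 = 56.
  From (x_4, y_4) = (97, 56): x_5 = 2·97 + 3·1·56 = 362; y_5 = 2·56 + 1·97 = 209.
  From (x_5, y_5) = (362, 209): x_6 = 2·362 + 3·1·209 = 1351; y_6 = 2·209 + 1·362 = 780.
Step 3: Verify x_6² - 3·y_6² = 1825201 - 1825200 = 1 (should be 1). ✓

(x_1, y_1) = (2, 1); (x_6, y_6) = (1351, 780).


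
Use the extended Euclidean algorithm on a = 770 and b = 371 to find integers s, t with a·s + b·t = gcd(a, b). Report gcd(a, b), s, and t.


Euclidean algorithm on (770, 371) — divide until remainder is 0:
  770 = 2 · 371 + 28
  371 = 13 · 28 + 7
  28 = 4 · 7 + 0
gcd(770, 371) = 7.
Track Bezout coefficients alongside the remainders: start with r₀ = 770 = a·1 + b·0 (s = 1, t = 0) and r₁ = 371 = a·0 + b·1 (s = 0, t = 1); each new remainder r_{k+1} = r_{k-1} − q_k·r_k inherits s_{k+1} = s_{k-1} − q_k·s_k, t_{k+1} = t_{k-1} − q_k·t_k, so r_k = a·s_k + b·t_k at every step:
  q = 2: r = 28, s = 1 − 2·0 = 1, t = 0 − 2·1 = -2  (check: 770·1 + 371·(-2) = 28)
  q = 13: r = 7, s = 0 − 13·1 = -13, t = 1 − 13·(-2) = 27  (check: 770·(-13) + 371·27 = 7)
The row with r = 7 (the gcd) gives the Bezout coefficients s = -13, t = 27.
Result: 770 · (-13) + 371 · (27) = 7.

gcd(770, 371) = 7; s = -13, t = 27 (check: 770·(-13) + 371·27 = 7).


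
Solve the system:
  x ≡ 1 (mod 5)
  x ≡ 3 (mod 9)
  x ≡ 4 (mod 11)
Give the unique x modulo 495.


Moduli 5, 9, 11 are pairwise coprime; by CRT there is a unique solution modulo M = 5 · 9 · 11 = 495.
Solve pairwise, accumulating the modulus:
  Start with x ≡ 1 (mod 5).
  Combine with x ≡ 3 (mod 9): since gcd(5, 9) = 1, we get a unique residue mod 45.
    Write x = 1 + 5·t and substitute into x ≡ 3 (mod 9): 5·t ≡ 3 − 1 = 2 (mod 9).
    The inverse of 5 mod 9 is 2 (since 5·2 = 10 = 1·9 + 1), so t ≡ 2·2 = 4 ≡ 4 (mod 9).
    Then x = 1 + 5·4 = 21, valid modulo lcm(5, 9) = 45: x ≡ 21 (mod 45).
  Combine with x ≡ 4 (mod 11): since gcd(45, 11) = 1, we get a unique residue mod 495.
    Write x = 21 + 45·t and substitute into x ≡ 4 (mod 11): 45·t ≡ 4 − 21 = -17 (mod 11).
    Reduce coefficients mod 11: 1·t ≡ 5 (mod 11).
    So t ≡ 5 (mod 11).
    Then x = 21 + 45·5 = 246, valid modulo lcm(45, 11) = 495: x ≡ 246 (mod 495).
Verify: 246 mod 5 = 1 ✓, 246 mod 9 = 3 ✓, 246 mod 11 = 4 ✓.

x ≡ 246 (mod 495).


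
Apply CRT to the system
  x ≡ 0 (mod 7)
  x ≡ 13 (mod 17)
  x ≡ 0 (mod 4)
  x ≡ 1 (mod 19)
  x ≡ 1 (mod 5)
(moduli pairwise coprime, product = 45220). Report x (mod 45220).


Product of moduli M = 7 · 17 · 4 · 19 · 5 = 45220.
Merge one congruence at a time:
  Start: x ≡ 0 (mod 7).
  Combine with x ≡ 13 (mod 17); new modulus lcm = 119.
    Write x = 0 + 7·t and substitute into x ≡ 13 (mod 17): 7·t ≡ 13 − 0 = 13 (mod 17).
    The inverse of 7 mod 17 is 5 (since 7·5 = 35 = 2·17 + 1), so t ≡ 5·13 = 65 ≡ 14 (mod 17).
    Then x = 0 + 7·14 = 98, valid modulo lcm(7, 17) = 119: x ≡ 98 (mod 119).
  Combine with x ≡ 0 (mod 4); new modulus lcm = 476.
    Write x = 98 + 119·t and substitute into x ≡ 0 (mod 4): 119·t ≡ 0 − 98 = -98 (mod 4).
    Reduce coefficients mod 4: 3·t ≡ 2 (mod 4).
    The inverse of 3 mod 4 is 3 (since 3·3 = 9 = 2·4 + 1), so t ≡ 3·2 = 6 ≡ 2 (mod 4).
    Then x = 98 + 119·2 = 336, valid modulo lcm(119, 4) = 476: x ≡ 336 (mod 476).
  Combine with x ≡ 1 (mod 19); new modulus lcm = 9044.
    Write x = 336 + 476·t and substitute into x ≡ 1 (mod 19): 476·t ≡ 1 − 336 = -335 (mod 19).
    Reduce coefficients mod 19: 1·t ≡ 7 (mod 19).
    So t ≡ 7 (mod 19).
    Then x = 336 + 476·7 = 3668, valid modulo lcm(476, 19) = 9044: x ≡ 3668 (mod 9044).
  Combine with x ≡ 1 (mod 5); new modulus lcm = 45220.
    Write x = 3668 + 9044·t and substitute into x ≡ 1 (mod 5): 9044·t ≡ 1 − 3668 = -3667 (mod 5).
    Reduce coefficients mod 5: 4·t ≡ 3 (mod 5).
    The inverse of 4 mod 5 is 4 (since 4·4 = 16 = 3·5 + 1), so t ≡ 4·3 = 12 ≡ 2 (mod 5).
    Then x = 3668 + 9044·2 = 21756, valid modulo lcm(9044, 5) = 45220: x ≡ 21756 (mod 45220).
Verify against each original: 21756 mod 7 = 0, 21756 mod 17 = 13, 21756 mod 4 = 0, 21756 mod 19 = 1, 21756 mod 5 = 1.

x ≡ 21756 (mod 45220).


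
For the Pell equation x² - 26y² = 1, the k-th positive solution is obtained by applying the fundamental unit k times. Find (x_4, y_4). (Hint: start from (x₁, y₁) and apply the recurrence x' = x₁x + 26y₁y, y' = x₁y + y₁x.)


Step 1: Find the fundamental solution (x₁, y₁) of x² - 26y² = 1.
  Expand √26 as a continued fraction. a₀ = ⌊√26⌋ = 5; iterate m_{k+1} = d_k·a_k − m_k, d_{k+1} = (26 − m_{k+1}²)/d_k, a_{k+1} = ⌊(a₀ + m_{k+1})/d_{k+1}⌋ (starting m₀ = 0, d₀ = 1), with convergents p_k = a_k·p_{k-1} + p_{k-2}, q_k = a_k·q_{k-1} + q_{k-2} (p₋₁ = 1, q₋₁ = 0):
  k = 0: a₀ = 5; p₀/q₀ = 5/1; p₀² − 26·q₀² = 25 − 26 = -1.
  k = 1: m = 5, d = 1, a = ⌊(5 + 5)/1⌋ = 10; p/q = (10·5 + 1)/(10·1 + 0) = 51/10; p² − 26·q² = 2601 − 2600 = 1.
  The first convergent with p² − 26·q² = 1 gives the fundamental solution (x₁, y₁) = (51, 10).
Step 2: Apply the recurrence (x_{n+1}, y_{n+1}) = (x₁x_n + 26y₁y_n, x₁y_n + y₁x_n) repeatedly.
  From (x_1, y_1) = (51, 10): x_2 = 51·51 + 26·10·10 = 5201; y_2 = 51·10 + 10·51 = 1020.
  From (x_2, y_2) = (5201, 1020): x_3 = 51·5201 + 26·10·1020 = 530451; y_3 = 51·1020 + 10·5201 = 104030.
  From (x_3, y_3) = (530451, 104030): x_4 = 51·530451 + 26·10·104030 = 54100801; y_4 = 51·104030 + 10·530451 = 10610040.
Step 3: Verify x_4² - 26·y_4² = 2926896668841601 - 2926896668841600 = 1 (should be 1). ✓

(x_1, y_1) = (51, 10); (x_4, y_4) = (54100801, 10610040).


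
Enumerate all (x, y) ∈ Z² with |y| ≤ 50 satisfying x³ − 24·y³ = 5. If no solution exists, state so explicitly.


The equation is x³ - 24y³ = 5. For fixed y, x³ = 24·y³ + 5, so a solution requires the RHS to be a perfect cube.
Strategy: iterate y from -50 to 50, compute RHS = 24·y³ + 5, and check whether it is a (positive or negative) perfect cube.
Check small values of y:
  y = 0: RHS = 5 is not a perfect cube.
  y = 1: RHS = 29 is not a perfect cube.
  y = -1: RHS = -19 is not a perfect cube.
  y = 2: RHS = 197 is not a perfect cube.
  y = -2: RHS = -187 is not a perfect cube.
  y = 3: RHS = 653 is not a perfect cube.
  y = -3: RHS = -643 is not a perfect cube.
Continuing the search up to |y| = 50 finds no solutions either.
No (x, y) in the scanned range satisfies the equation.

No integer solutions with |y| ≤ 50.


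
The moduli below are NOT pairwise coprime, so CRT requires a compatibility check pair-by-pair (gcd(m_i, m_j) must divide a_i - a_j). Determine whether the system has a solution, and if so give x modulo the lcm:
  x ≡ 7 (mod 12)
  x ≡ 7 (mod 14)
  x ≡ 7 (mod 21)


Moduli 12, 14, 21 are not pairwise coprime, so CRT works modulo lcm(m_i) when all pairwise compatibility conditions hold.
Pairwise compatibility: gcd(m_i, m_j) must divide a_i - a_j for every pair.
Merge one congruence at a time:
  Start: x ≡ 7 (mod 12).
  Combine with x ≡ 7 (mod 14): gcd(12, 14) = 2; 7 - 7 = 0, which IS divisible by 2, so compatible.
    Write x = 7 + 12·t and substitute into x ≡ 7 (mod 14): 12·t ≡ 7 − 7 = 0 (mod 14).
    Divide the congruence (and modulus) by g = 2: 6·t ≡ 0 (mod 7).
    The inverse of 6 mod 7 is 6 (since 6·6 = 36 = 5·7 + 1), so t ≡ 6·0 = 0 ≡ 0 (mod 7).
    Then x = 7 + 12·0 = 7, valid modulo lcm(12, 14) = 84: x ≡ 7 (mod 84).
  Combine with x ≡ 7 (mod 21): gcd(84, 21) = 21; 7 - 7 = 0, which IS divisible by 21, so compatible.
    Write x = 7 + 84·t and substitute into x ≡ 7 (mod 21): 84·t ≡ 7 − 7 = 0 (mod 21).
    Divide the congruence (and modulus) by g = 21: 4·t ≡ 0 (mod 1).
    Modulo 1 every t works; take t = 0.
    Then x = 7 + 84·0 = 7, valid modulo lcm(84, 21) = 84: x ≡ 7 (mod 84).
Verify: 7 mod 12 = 7, 7 mod 14 = 7, 7 mod 21 = 7.

x ≡ 7 (mod 84).


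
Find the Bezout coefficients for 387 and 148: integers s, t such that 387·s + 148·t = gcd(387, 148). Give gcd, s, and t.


Euclidean algorithm on (387, 148) — divide until remainder is 0:
  387 = 2 · 148 + 91
  148 = 1 · 91 + 57
  91 = 1 · 57 + 34
  57 = 1 · 34 + 23
  34 = 1 · 23 + 11
  23 = 2 · 11 + 1
  11 = 11 · 1 + 0
gcd(387, 148) = 1.
Track Bezout coefficients alongside the remainders: start with r₀ = 387 = a·1 + b·0 (s = 1, t = 0) and r₁ = 148 = a·0 + b·1 (s = 0, t = 1); each new remainder r_{k+1} = r_{k-1} − q_k·r_k inherits s_{k+1} = s_{k-1} − q_k·s_k, t_{k+1} = t_{k-1} − q_k·t_k, so r_k = a·s_k + b·t_k at every step:
  q = 2: r = 91, s = 1 − 2·0 = 1, t = 0 − 2·1 = -2  (check: 387·1 + 148·(-2) = 91)
  q = 1: r = 57, s = 0 − 1·1 = -1, t = 1 − 1·(-2) = 3  (check: 387·(-1) + 148·3 = 57)
  q = 1: r = 34, s = 1 − 1·(-1) = 2, t = -2 − 1·3 = -5  (check: 387·2 + 148·(-5) = 34)
  q = 1: r = 23, s = -1 − 1·2 = -3, t = 3 − 1·(-5) = 8  (check: 387·(-3) + 148·8 = 23)
  q = 1: r = 11, s = 2 − 1·(-3) = 5, t = -5 − 1·8 = -13  (check: 387·5 + 148·(-13) = 11)
  q = 2: r = 1, s = -3 − 2·5 = -13, t = 8 − 2·(-13) = 34  (check: 387·(-13) + 148·34 = 1)
The row with r = 1 (the gcd) gives the Bezout coefficients s = -13, t = 34.
Result: 387 · (-13) + 148 · (34) = 1.

gcd(387, 148) = 1; s = -13, t = 34 (check: 387·(-13) + 148·34 = 1).


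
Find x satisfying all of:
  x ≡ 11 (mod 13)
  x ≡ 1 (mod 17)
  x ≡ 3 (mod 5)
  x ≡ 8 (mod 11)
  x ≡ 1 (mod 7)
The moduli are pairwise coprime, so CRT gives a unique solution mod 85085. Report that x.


Product of moduli M = 13 · 17 · 5 · 11 · 7 = 85085.
Merge one congruence at a time:
  Start: x ≡ 11 (mod 13).
  Combine with x ≡ 1 (mod 17); new modulus lcm = 221.
    Write x = 11 + 13·t and substitute into x ≡ 1 (mod 17): 13·t ≡ 1 − 11 = -10 (mod 17).
    Reduce coefficients mod 17: 13·t ≡ 7 (mod 17).
    The inverse of 13 mod 17 is 4 (since 13·4 = 52 = 3·17 + 1), so t ≡ 4·7 = 28 ≡ 11 (mod 17).
    Then x = 11 + 13·11 = 154, valid modulo lcm(13, 17) = 221: x ≡ 154 (mod 221).
  Combine with x ≡ 3 (mod 5); new modulus lcm = 1105.
    Write x = 154 + 221·t and substitute into x ≡ 3 (mod 5): 221·t ≡ 3 − 154 = -151 (mod 5).
    Reduce coefficients mod 5: 1·t ≡ 4 (mod 5).
    So t ≡ 4 (mod 5).
    Then x = 154 + 221·4 = 1038, valid modulo lcm(221, 5) = 1105: x ≡ 1038 (mod 1105).
  Combine with x ≡ 8 (mod 11); new modulus lcm = 12155.
    Write x = 1038 + 1105·t and substitute into x ≡ 8 (mod 11): 1105·t ≡ 8 − 1038 = -1030 (mod 11).
    Reduce coefficients mod 11: 5·t ≡ 4 (mod 11).
    The inverse of 5 mod 11 is 9 (since 5·9 = 45 = 4·11 + 1), so t ≡ 9·4 = 36 ≡ 3 (mod 11).
    Then x = 1038 + 1105·3 = 4353, valid modulo lcm(1105, 11) = 12155: x ≡ 4353 (mod 12155).
  Combine with x ≡ 1 (mod 7); new modulus lcm = 85085.
    Write x = 4353 + 12155·t and substitute into x ≡ 1 (mod 7): 12155·t ≡ 1 − 4353 = -4352 (mod 7).
    Reduce coefficients mod 7: 3·t ≡ 2 (mod 7).
    The inverse of 3 mod 7 is 5 (since 3·5 = 15 = 2·7 + 1), so t ≡ 5·2 = 10 ≡ 3 (mod 7).
    Then x = 4353 + 12155·3 = 40818, valid modulo lcm(12155, 7) = 85085: x ≡ 40818 (mod 85085).
Verify against each original: 40818 mod 13 = 11, 40818 mod 17 = 1, 40818 mod 5 = 3, 40818 mod 11 = 8, 40818 mod 7 = 1.

x ≡ 40818 (mod 85085).


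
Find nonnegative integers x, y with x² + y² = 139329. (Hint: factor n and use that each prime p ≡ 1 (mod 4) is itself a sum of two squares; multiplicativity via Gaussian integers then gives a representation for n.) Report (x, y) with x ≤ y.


Step 1: Factor n = 139329 = 3^2 · 113 · 137.
Step 2: Check the mod-4 condition on each prime factor: 3 ≡ 3 (mod 4), exponent 2 (must be even); 113 ≡ 1 (mod 4), exponent 1; 137 ≡ 1 (mod 4), exponent 1.
All primes ≡ 3 (mod 4) appear to even exponent (or don't appear), so by the two-squares theorem n IS expressible as a sum of two squares.
Step 3: Build a representation. Group n = k² · m with k = 3 and m = 113 · 137 = 15481 (a product of primes ≡ 1 (mod 4)); a representation of m scales to one of n via (k·x)² + (k·y)² = k²(x² + y²). Each prime p ≡ 1 (mod 4) is itself a sum of two squares; find a² by testing p − a² for a perfect square:
  113: 113 − 1² = 112, 113 − 2² = 109, 113 − 3² = 104, 113 − 4² = 97, 113 − 5² = 88, 113 − 6² = 77, 113 − 7² = 64 = 8² ⇒ 113 = 7² + 8².
  137: 137 − 1² = 136, 137 − 2² = 133, 137 − 3² = 128, 137 − 4² = 121 = 11² ⇒ 137 = 4² + 11².
  Combine using the Brahmagupta–Fibonacci identity (a² + b²)(c² + d²) = (ac − bd)² + (ad + bc)² = (ac + bd)² + (ad − bc)²:
  113 · 137 = 15481: from (7² + 8²)(4² + 11²), take (7·4 − 8·11, 7·11 + 8·4) = (28 − 88, 77 + 32) = (-60, 109); dropping signs (only squares matter) gives (60, 109); check 60² + 109² = 3600 + 11881 = 15481 ✓.
  Scale by k = 3: (3·60, 3·109) = (180, 327).
Step 4: Order so x ≤ y and verify: 180² + 327² = 32400 + 106929 = 139329 = n. ✓

n = 139329 = 180² + 327² (one valid representation with x ≤ y).


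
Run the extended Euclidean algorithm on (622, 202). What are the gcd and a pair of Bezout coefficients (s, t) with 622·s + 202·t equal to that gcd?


Euclidean algorithm on (622, 202) — divide until remainder is 0:
  622 = 3 · 202 + 16
  202 = 12 · 16 + 10
  16 = 1 · 10 + 6
  10 = 1 · 6 + 4
  6 = 1 · 4 + 2
  4 = 2 · 2 + 0
gcd(622, 202) = 2.
Track Bezout coefficients alongside the remainders: start with r₀ = 622 = a·1 + b·0 (s = 1, t = 0) and r₁ = 202 = a·0 + b·1 (s = 0, t = 1); each new remainder r_{k+1} = r_{k-1} − q_k·r_k inherits s_{k+1} = s_{k-1} − q_k·s_k, t_{k+1} = t_{k-1} − q_k·t_k, so r_k = a·s_k + b·t_k at every step:
  q = 3: r = 16, s = 1 − 3·0 = 1, t = 0 − 3·1 = -3  (check: 622·1 + 202·(-3) = 16)
  q = 12: r = 10, s = 0 − 12·1 = -12, t = 1 − 12·(-3) = 37  (check: 622·(-12) + 202·37 = 10)
  q = 1: r = 6, s = 1 − 1·(-12) = 13, t = -3 − 1·37 = -40  (check: 622·13 + 202·(-40) = 6)
  q = 1: r = 4, s = -12 − 1·13 = -25, t = 37 − 1·(-40) = 77  (check: 622·(-25) + 202·77 = 4)
  q = 1: r = 2, s = 13 − 1·(-25) = 38, t = -40 − 1·77 = -117  (check: 622·38 + 202·(-117) = 2)
The row with r = 2 (the gcd) gives the Bezout coefficients s = 38, t = -117.
Result: 622 · (38) + 202 · (-117) = 2.

gcd(622, 202) = 2; s = 38, t = -117 (check: 622·38 + 202·(-117) = 2).


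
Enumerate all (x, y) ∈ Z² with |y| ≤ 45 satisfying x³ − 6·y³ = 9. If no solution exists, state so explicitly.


The equation is x³ - 6y³ = 9. For fixed y, x³ = 6·y³ + 9, so a solution requires the RHS to be a perfect cube.
Strategy: iterate y from -45 to 45, compute RHS = 6·y³ + 9, and check whether it is a (positive or negative) perfect cube.
Check small values of y:
  y = 0: RHS = 9 is not a perfect cube.
  y = 1: RHS = 15 is not a perfect cube.
  y = -1: RHS = 3 is not a perfect cube.
  y = 2: RHS = 57 is not a perfect cube.
  y = -2: RHS = -39 is not a perfect cube.
  y = 3: RHS = 171 is not a perfect cube.
  y = -3: RHS = -153 is not a perfect cube.
Continuing the search up to |y| = 45 finds no solutions either.
No (x, y) in the scanned range satisfies the equation.

No integer solutions with |y| ≤ 45.


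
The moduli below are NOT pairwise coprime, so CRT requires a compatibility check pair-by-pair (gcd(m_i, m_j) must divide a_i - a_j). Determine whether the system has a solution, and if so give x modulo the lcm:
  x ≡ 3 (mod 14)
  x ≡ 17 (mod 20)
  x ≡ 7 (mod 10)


Moduli 14, 20, 10 are not pairwise coprime, so CRT works modulo lcm(m_i) when all pairwise compatibility conditions hold.
Pairwise compatibility: gcd(m_i, m_j) must divide a_i - a_j for every pair.
Merge one congruence at a time:
  Start: x ≡ 3 (mod 14).
  Combine with x ≡ 17 (mod 20): gcd(14, 20) = 2; 17 - 3 = 14, which IS divisible by 2, so compatible.
    Write x = 3 + 14·t and substitute into x ≡ 17 (mod 20): 14·t ≡ 17 − 3 = 14 (mod 20).
    Divide the congruence (and modulus) by g = 2: 7·t ≡ 7 (mod 10).
    The inverse of 7 mod 10 is 3 (since 7·3 = 21 = 2·10 + 1), so t ≡ 3·7 = 21 ≡ 1 (mod 10).
    Then x = 3 + 14·1 = 17, valid modulo lcm(14, 20) = 140: x ≡ 17 (mod 140).
  Combine with x ≡ 7 (mod 10): gcd(140, 10) = 10; 7 - 17 = -10, which IS divisible by 10, so compatible.
    Write x = 17 + 140·t and substitute into x ≡ 7 (mod 10): 140·t ≡ 7 − 17 = -10 (mod 10).
    Divide the congruence (and modulus) by g = 10: 14·t ≡ -1 (mod 1).
    Modulo 1 every t works; take t = 0.
    Then x = 17 + 140·0 = 17, valid modulo lcm(140, 10) = 140: x ≡ 17 (mod 140).
Verify: 17 mod 14 = 3, 17 mod 20 = 17, 17 mod 10 = 7.

x ≡ 17 (mod 140).


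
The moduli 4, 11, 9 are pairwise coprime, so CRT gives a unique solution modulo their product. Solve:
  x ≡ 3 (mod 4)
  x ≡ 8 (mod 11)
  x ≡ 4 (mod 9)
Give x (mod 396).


Moduli 4, 11, 9 are pairwise coprime; by CRT there is a unique solution modulo M = 4 · 11 · 9 = 396.
Solve pairwise, accumulating the modulus:
  Start with x ≡ 3 (mod 4).
  Combine with x ≡ 8 (mod 11): since gcd(4, 11) = 1, we get a unique residue mod 44.
    Write x = 3 + 4·t and substitute into x ≡ 8 (mod 11): 4·t ≡ 8 − 3 = 5 (mod 11).
    The inverse of 4 mod 11 is 3 (since 4·3 = 12 = 1·11 + 1), so t ≡ 3·5 = 15 ≡ 4 (mod 11).
    Then x = 3 + 4·4 = 19, valid modulo lcm(4, 11) = 44: x ≡ 19 (mod 44).
  Combine with x ≡ 4 (mod 9): since gcd(44, 9) = 1, we get a unique residue mod 396.
    Write x = 19 + 44·t and substitute into x ≡ 4 (mod 9): 44·t ≡ 4 − 19 = -15 (mod 9).
    Reduce coefficients mod 9: 8·t ≡ 3 (mod 9).
    The inverse of 8 mod 9 is 8 (since 8·8 = 64 = 7·9 + 1), so t ≡ 8·3 = 24 ≡ 6 (mod 9).
    Then x = 19 + 44·6 = 283, valid modulo lcm(44, 9) = 396: x ≡ 283 (mod 396).
Verify: 283 mod 4 = 3 ✓, 283 mod 11 = 8 ✓, 283 mod 9 = 4 ✓.

x ≡ 283 (mod 396).


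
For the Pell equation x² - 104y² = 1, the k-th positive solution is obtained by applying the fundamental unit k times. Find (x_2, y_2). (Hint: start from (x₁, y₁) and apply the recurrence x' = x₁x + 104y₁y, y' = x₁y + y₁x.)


Step 1: Find the fundamental solution (x₁, y₁) of x² - 104y² = 1.
  Expand √104 as a continued fraction. a₀ = ⌊√104⌋ = 10; iterate m_{k+1} = d_k·a_k − m_k, d_{k+1} = (104 − m_{k+1}²)/d_k, a_{k+1} = ⌊(a₀ + m_{k+1})/d_{k+1}⌋ (starting m₀ = 0, d₀ = 1), with convergents p_k = a_k·p_{k-1} + p_{k-2}, q_k = a_k·q_{k-1} + q_{k-2} (p₋₁ = 1, q₋₁ = 0):
  k = 0: a₀ = 10; p₀/q₀ = 10/1; p₀² − 104·q₀² = 100 − 104 = -4.
  k = 1: m = 10, d = 4, a = ⌊(10 + 10)/4⌋ = 5; p/q = (5·10 + 1)/(5·1 + 0) = 51/5; p² − 104·q² = 2601 − 2600 = 1.
  The first convergent with p² − 104·q² = 1 gives the fundamental solution (x₁, y₁) = (51, 5).
Step 2: Apply the recurrence (x_{n+1}, y_{n+1}) = (x₁x_n + 104y₁y_n, x₁y_n + y₁x_n) repeatedly.
  From (x_1, y_1) = (51, 5): x_2 = 51·51 + 104·5·5 = 5201; y_2 = 51·5 + 5·51 = 510.
Step 3: Verify x_2² - 104·y_2² = 27050401 - 27050400 = 1 (should be 1). ✓

(x_1, y_1) = (51, 5); (x_2, y_2) = (5201, 510).


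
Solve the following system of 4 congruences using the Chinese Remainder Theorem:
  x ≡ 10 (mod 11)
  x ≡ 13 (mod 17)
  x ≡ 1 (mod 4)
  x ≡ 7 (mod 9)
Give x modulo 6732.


Product of moduli M = 11 · 17 · 4 · 9 = 6732.
Merge one congruence at a time:
  Start: x ≡ 10 (mod 11).
  Combine with x ≡ 13 (mod 17); new modulus lcm = 187.
    Write x = 10 + 11·t and substitute into x ≡ 13 (mod 17): 11·t ≡ 13 − 10 = 3 (mod 17).
    The inverse of 11 mod 17 is 14 (since 11·14 = 154 = 9·17 + 1), so t ≡ 14·3 = 42 ≡ 8 (mod 17).
    Then x = 10 + 11·8 = 98, valid modulo lcm(11, 17) = 187: x ≡ 98 (mod 187).
  Combine with x ≡ 1 (mod 4); new modulus lcm = 748.
    Write x = 98 + 187·t and substitute into x ≡ 1 (mod 4): 187·t ≡ 1 − 98 = -97 (mod 4).
    Reduce coefficients mod 4: 3·t ≡ 3 (mod 4).
    The inverse of 3 mod 4 is 3 (since 3·3 = 9 = 2·4 + 1), so t ≡ 3·3 = 9 ≡ 1 (mod 4).
    Then x = 98 + 187·1 = 285, valid modulo lcm(187, 4) = 748: x ≡ 285 (mod 748).
  Combine with x ≡ 7 (mod 9); new modulus lcm = 6732.
    Write x = 285 + 748·t and substitute into x ≡ 7 (mod 9): 748·t ≡ 7 − 285 = -278 (mod 9).
    Reduce coefficients mod 9: 1·t ≡ 1 (mod 9).
    So t ≡ 1 (mod 9).
    Then x = 285 + 748·1 = 1033, valid modulo lcm(748, 9) = 6732: x ≡ 1033 (mod 6732).
Verify against each original: 1033 mod 11 = 10, 1033 mod 17 = 13, 1033 mod 4 = 1, 1033 mod 9 = 7.

x ≡ 1033 (mod 6732).


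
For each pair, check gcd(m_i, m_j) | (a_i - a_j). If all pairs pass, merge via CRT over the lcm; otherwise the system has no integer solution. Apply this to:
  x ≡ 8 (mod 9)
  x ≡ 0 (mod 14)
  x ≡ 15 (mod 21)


Moduli 9, 14, 21 are not pairwise coprime, so CRT works modulo lcm(m_i) when all pairwise compatibility conditions hold.
Pairwise compatibility: gcd(m_i, m_j) must divide a_i - a_j for every pair.
Merge one congruence at a time:
  Start: x ≡ 8 (mod 9).
  Combine with x ≡ 0 (mod 14): gcd(9, 14) = 1; 0 - 8 = -8, which IS divisible by 1, so compatible.
    Write x = 8 + 9·t and substitute into x ≡ 0 (mod 14): 9·t ≡ 0 − 8 = -8 (mod 14).
    Reduce coefficients mod 14: 9·t ≡ 6 (mod 14).
    The inverse of 9 mod 14 is 11 (since 9·11 = 99 = 7·14 + 1), so t ≡ 11·6 = 66 ≡ 10 (mod 14).
    Then x = 8 + 9·10 = 98, valid modulo lcm(9, 14) = 126: x ≡ 98 (mod 126).
  Combine with x ≡ 15 (mod 21): gcd(126, 21) = 21, and 15 - 98 = -83 is NOT divisible by 21.
    ⇒ system is inconsistent (no integer solution).

No solution (the system is inconsistent).


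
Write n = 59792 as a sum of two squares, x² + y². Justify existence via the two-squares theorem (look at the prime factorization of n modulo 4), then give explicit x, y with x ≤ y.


Step 1: Factor n = 59792 = 2^4 · 37 · 101.
Step 2: Check the mod-4 condition on each prime factor: 2 = 2 (special); 37 ≡ 1 (mod 4), exponent 1; 101 ≡ 1 (mod 4), exponent 1.
All primes ≡ 3 (mod 4) appear to even exponent (or don't appear), so by the two-squares theorem n IS expressible as a sum of two squares.
Step 3: Build a representation. Group n = k² · m with k = 4 and m = 37 · 101 = 3737 (a product of primes ≡ 1 (mod 4)); a representation of m scales to one of n via (k·x)² + (k·y)² = k²(x² + y²). Each prime p ≡ 1 (mod 4) is itself a sum of two squares; find a² by testing p − a² for a perfect square:
  37: 37 − 1² = 36 = 6² ⇒ 37 = 1² + 6².
  101: 101 − 1² = 100 = 10² ⇒ 101 = 1² + 10².
  Combine using the Brahmagupta–Fibonacci identity (a² + b²)(c² + d²) = (ac − bd)² + (ad + bc)² = (ac + bd)² + (ad − bc)²:
  37 · 101 = 3737: from (1² + 6²)(1² + 10²), take (1·1 − 6·10, 1·10 + 6·1) = (1 − 60, 10 + 6) = (-59, 16); dropping signs (only squares matter) gives (59, 16); check 59² + 16² = 3481 + 256 = 3737 ✓.
  Scale by k = 4: (4·59, 4·16) = (236, 64).
Step 4: Order so x ≤ y and verify: 64² + 236² = 4096 + 55696 = 59792 = n. ✓

n = 59792 = 64² + 236² (one valid representation with x ≤ y).


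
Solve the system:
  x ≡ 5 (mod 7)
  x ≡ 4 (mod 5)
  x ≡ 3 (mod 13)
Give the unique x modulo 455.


Moduli 7, 5, 13 are pairwise coprime; by CRT there is a unique solution modulo M = 7 · 5 · 13 = 455.
Solve pairwise, accumulating the modulus:
  Start with x ≡ 5 (mod 7).
  Combine with x ≡ 4 (mod 5): since gcd(7, 5) = 1, we get a unique residue mod 35.
    Write x = 5 + 7·t and substitute into x ≡ 4 (mod 5): 7·t ≡ 4 − 5 = -1 (mod 5).
    Reduce coefficients mod 5: 2·t ≡ 4 (mod 5).
    The inverse of 2 mod 5 is 3 (since 2·3 = 6 = 1·5 + 1), so t ≡ 3·4 = 12 ≡ 2 (mod 5).
    Then x = 5 + 7·2 = 19, valid modulo lcm(7, 5) = 35: x ≡ 19 (mod 35).
  Combine with x ≡ 3 (mod 13): since gcd(35, 13) = 1, we get a unique residue mod 455.
    Write x = 19 + 35·t and substitute into x ≡ 3 (mod 13): 35·t ≡ 3 − 19 = -16 (mod 13).
    Reduce coefficients mod 13: 9·t ≡ 10 (mod 13).
    The inverse of 9 mod 13 is 3 (since 9·3 = 27 = 2·13 + 1), so t ≡ 3·10 = 30 ≡ 4 (mod 13).
    Then x = 19 + 35·4 = 159, valid modulo lcm(35, 13) = 455: x ≡ 159 (mod 455).
Verify: 159 mod 7 = 5 ✓, 159 mod 5 = 4 ✓, 159 mod 13 = 3 ✓.

x ≡ 159 (mod 455).


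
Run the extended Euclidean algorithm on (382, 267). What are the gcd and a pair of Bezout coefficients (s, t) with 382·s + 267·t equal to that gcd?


Euclidean algorithm on (382, 267) — divide until remainder is 0:
  382 = 1 · 267 + 115
  267 = 2 · 115 + 37
  115 = 3 · 37 + 4
  37 = 9 · 4 + 1
  4 = 4 · 1 + 0
gcd(382, 267) = 1.
Track Bezout coefficients alongside the remainders: start with r₀ = 382 = a·1 + b·0 (s = 1, t = 0) and r₁ = 267 = a·0 + b·1 (s = 0, t = 1); each new remainder r_{k+1} = r_{k-1} − q_k·r_k inherits s_{k+1} = s_{k-1} − q_k·s_k, t_{k+1} = t_{k-1} − q_k·t_k, so r_k = a·s_k + b·t_k at every step:
  q = 1: r = 115, s = 1 − 1·0 = 1, t = 0 − 1·1 = -1  (check: 382·1 + 267·(-1) = 115)
  q = 2: r = 37, s = 0 − 2·1 = -2, t = 1 − 2·(-1) = 3  (check: 382·(-2) + 267·3 = 37)
  q = 3: r = 4, s = 1 − 3·(-2) = 7, t = -1 − 3·3 = -10  (check: 382·7 + 267·(-10) = 4)
  q = 9: r = 1, s = -2 − 9·7 = -65, t = 3 − 9·(-10) = 93  (check: 382·(-65) + 267·93 = 1)
The row with r = 1 (the gcd) gives the Bezout coefficients s = -65, t = 93.
Result: 382 · (-65) + 267 · (93) = 1.

gcd(382, 267) = 1; s = -65, t = 93 (check: 382·(-65) + 267·93 = 1).


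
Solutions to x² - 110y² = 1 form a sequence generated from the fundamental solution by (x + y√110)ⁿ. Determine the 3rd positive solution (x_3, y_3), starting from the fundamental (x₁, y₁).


Step 1: Find the fundamental solution (x₁, y₁) of x² - 110y² = 1.
  Expand √110 as a continued fraction. a₀ = ⌊√110⌋ = 10; iterate m_{k+1} = d_k·a_k − m_k, d_{k+1} = (110 − m_{k+1}²)/d_k, a_{k+1} = ⌊(a₀ + m_{k+1})/d_{k+1}⌋ (starting m₀ = 0, d₀ = 1), with convergents p_k = a_k·p_{k-1} + p_{k-2}, q_k = a_k·q_{k-1} + q_{k-2} (p₋₁ = 1, q₋₁ = 0):
  k = 0: a₀ = 10; p₀/q₀ = 10/1; p₀² − 110·q₀² = 100 − 110 = -10.
  k = 1: m = 10, d = 10, a = ⌊(10 + 10)/10⌋ = 2; p/q = (2·10 + 1)/(2·1 + 0) = 21/2; p² − 110·q² = 441 − 440 = 1.
  The first convergent with p² − 110·q² = 1 gives the fundamental solution (x₁, y₁) = (21, 2).
Step 2: Apply the recurrence (x_{n+1}, y_{n+1}) = (x₁x_n + 110y₁y_n, x₁y_n + y₁x_n) repeatedly.
  From (x_1, y_1) = (21, 2): x_2 = 21·21 + 110·2·2 = 881; y_2 = 21·2 + 2·21 = 84.
  From (x_2, y_2) = (881, 84): x_3 = 21·881 + 110·2·84 = 36981; y_3 = 21·84 + 2·881 = 3526.
Step 3: Verify x_3² - 110·y_3² = 1367594361 - 1367594360 = 1 (should be 1). ✓

(x_1, y_1) = (21, 2); (x_3, y_3) = (36981, 3526).
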